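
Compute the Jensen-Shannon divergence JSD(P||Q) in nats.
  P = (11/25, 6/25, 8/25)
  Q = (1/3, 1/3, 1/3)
0.0076 nats

Jensen-Shannon divergence is:
JSD(P||Q) = 0.5 × D_KL(P||M) + 0.5 × D_KL(Q||M)
where M = 0.5 × (P + Q) is the mixture distribution.

M = 0.5 × (11/25, 6/25, 8/25) + 0.5 × (1/3, 1/3, 1/3) = (0.386667, 0.286667, 0.326667)

D_KL(P||M) = 0.0076 nats
D_KL(Q||M) = 0.0075 nats

JSD(P||Q) = 0.5 × 0.0076 + 0.5 × 0.0075 = 0.0076 nats

Unlike KL divergence, JSD is symmetric and bounded: 0 ≤ JSD ≤ log(2).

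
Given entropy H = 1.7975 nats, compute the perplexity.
6.0345

Perplexity is e^H (or exp(H) for natural log).

H = 1.7975 nats
Perplexity = e^1.7975 = 6.0345

Interpretation: The model's uncertainty is equivalent to choosing uniformly among 6.0 options.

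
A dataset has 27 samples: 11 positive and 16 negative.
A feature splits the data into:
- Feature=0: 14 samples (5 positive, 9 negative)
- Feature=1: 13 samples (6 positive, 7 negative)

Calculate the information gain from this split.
0.0081 bits

Information Gain = H(Y) - H(Y|Feature)

Before split:
P(positive) = 11/27 = 0.4074
H(Y) = 0.9751 bits

After split:
Feature=0: H = 0.9403 bits (weight = 14/27)
Feature=1: H = 0.9957 bits (weight = 13/27)
H(Y|Feature) = (14/27)×0.9403 + (13/27)×0.9957 = 0.9670 bits

Information Gain = 0.9751 - 0.9670 = 0.0081 bits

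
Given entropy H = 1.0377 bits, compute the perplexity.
2.0530

Perplexity is 2^H (or exp(H) for natural log).

H = 1.0377 bits
Perplexity = 2^1.0377 = 2.0530

Interpretation: The model's uncertainty is equivalent to choosing uniformly among 2.1 options.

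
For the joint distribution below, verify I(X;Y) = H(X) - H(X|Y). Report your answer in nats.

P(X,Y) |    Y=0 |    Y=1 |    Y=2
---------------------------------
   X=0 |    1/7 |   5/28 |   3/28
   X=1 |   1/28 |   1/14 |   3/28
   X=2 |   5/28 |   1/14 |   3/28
I(X;Y) = 0.0511 nats

Mutual information has multiple equivalent forms:
- I(X;Y) = H(X) - H(X|Y)
- I(X;Y) = H(Y) - H(Y|X)
- I(X;Y) = H(X) + H(Y) - H(X,Y)

Computing all quantities:
H(X) = 1.0609, H(Y) = 1.0974, H(X,Y) = 2.1072
H(X|Y) = 1.0099, H(Y|X) = 1.0463

Verification:
H(X) - H(X|Y) = 1.0609 - 1.0099 = 0.0511
H(Y) - H(Y|X) = 1.0974 - 1.0463 = 0.0511
H(X) + H(Y) - H(X,Y) = 1.0609 + 1.0974 - 2.1072 = 0.0511

All forms give I(X;Y) = 0.0511 nats. ✓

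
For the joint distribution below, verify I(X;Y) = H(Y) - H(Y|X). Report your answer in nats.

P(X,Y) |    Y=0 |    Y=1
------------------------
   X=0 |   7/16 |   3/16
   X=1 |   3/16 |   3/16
I(X;Y) = 0.0198 nats

Mutual information has multiple equivalent forms:
- I(X;Y) = H(X) - H(X|Y)
- I(X;Y) = H(Y) - H(Y|X)
- I(X;Y) = H(X) + H(Y) - H(X,Y)

Computing all quantities:
H(X) = 0.6616, H(Y) = 0.6616, H(X,Y) = 1.3033
H(X|Y) = 0.6417, H(Y|X) = 0.6417

Verification:
H(X) - H(X|Y) = 0.6616 - 0.6417 = 0.0198
H(Y) - H(Y|X) = 0.6616 - 0.6417 = 0.0198
H(X) + H(Y) - H(X,Y) = 0.6616 + 0.6616 - 1.3033 = 0.0198

All forms give I(X;Y) = 0.0198 nats. ✓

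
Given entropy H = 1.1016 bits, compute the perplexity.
2.1459

Perplexity is 2^H (or exp(H) for natural log).

H = 1.1016 bits
Perplexity = 2^1.1016 = 2.1459

Interpretation: The model's uncertainty is equivalent to choosing uniformly among 2.1 options.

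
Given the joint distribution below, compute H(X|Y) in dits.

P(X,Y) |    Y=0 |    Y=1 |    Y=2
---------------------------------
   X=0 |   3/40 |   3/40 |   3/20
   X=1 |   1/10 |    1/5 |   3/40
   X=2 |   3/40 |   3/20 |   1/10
0.4574 dits

Using the chain rule: H(X|Y) = H(X,Y) - H(Y)

First, compute H(X,Y) = 0.9244 dits

Marginal P(Y) = (1/4, 17/40, 13/40)
H(Y) = 0.4671 dits

H(X|Y) = H(X,Y) - H(Y) = 0.9244 - 0.4671 = 0.4574 dits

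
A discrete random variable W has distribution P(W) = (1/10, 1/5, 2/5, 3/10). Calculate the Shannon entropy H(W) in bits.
1.8464 bits

Shannon entropy is H(X) = -Σ p(x) log p(x).

For P = (1/10, 1/5, 2/5, 3/10):
H = -1/10 × log_2(1/10) -1/5 × log_2(1/5) -2/5 × log_2(2/5) -3/10 × log_2(3/10)
H = 1.8464 bits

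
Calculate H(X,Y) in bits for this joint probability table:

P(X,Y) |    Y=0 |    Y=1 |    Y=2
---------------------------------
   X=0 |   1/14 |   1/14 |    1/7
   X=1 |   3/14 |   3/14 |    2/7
2.4138 bits

Joint entropy is H(X,Y) = -Σ_{x,y} p(x,y) log p(x,y).

Summing over all non-zero entries:
H(X,Y) = -[1/14·log_2(1/14) + 1/14·log_2(1/14) + 1/7·log_2(1/7) + 3/14·log_2(3/14) + 3/14·log_2(3/14) + 2/7·log_2(2/7)]
H(X,Y) = 2.4138 bits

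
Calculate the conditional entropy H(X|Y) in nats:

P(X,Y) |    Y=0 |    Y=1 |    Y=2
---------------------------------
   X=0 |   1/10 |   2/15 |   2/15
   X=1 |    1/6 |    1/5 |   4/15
0.6554 nats

Using the chain rule: H(X|Y) = H(X,Y) - H(Y)

First, compute H(X,Y) = 1.7405 nats

Marginal P(Y) = (4/15, 1/3, 2/5)
H(Y) = 1.0852 nats

H(X|Y) = H(X,Y) - H(Y) = 1.7405 - 1.0852 = 0.6554 nats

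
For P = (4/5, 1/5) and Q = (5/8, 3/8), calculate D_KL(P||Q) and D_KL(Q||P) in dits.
D_KL(P||Q) = 0.0312, D_KL(Q||P) = 0.0354

KL divergence is not symmetric: D_KL(P||Q) ≠ D_KL(Q||P) in general.

D_KL(P||Q) = 0.0312 dits
D_KL(Q||P) = 0.0354 dits

No, they are not equal!

This asymmetry is why KL divergence is not a true distance metric.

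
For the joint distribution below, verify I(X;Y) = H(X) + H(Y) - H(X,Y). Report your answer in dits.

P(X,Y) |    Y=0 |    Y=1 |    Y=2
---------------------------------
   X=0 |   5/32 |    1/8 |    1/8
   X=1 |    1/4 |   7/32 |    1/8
I(X;Y) = 0.0027 dits

Mutual information has multiple equivalent forms:
- I(X;Y) = H(X) - H(X|Y)
- I(X;Y) = H(Y) - H(Y|X)
- I(X;Y) = H(X) + H(Y) - H(X,Y)

Computing all quantities:
H(X) = 0.2934, H(Y) = 0.4689, H(X,Y) = 0.7595
H(X|Y) = 0.2907, H(Y|X) = 0.4662

Verification:
H(X) - H(X|Y) = 0.2934 - 0.2907 = 0.0027
H(Y) - H(Y|X) = 0.4689 - 0.4662 = 0.0027
H(X) + H(Y) - H(X,Y) = 0.2934 + 0.4689 - 0.7595 = 0.0027

All forms give I(X;Y) = 0.0027 dits. ✓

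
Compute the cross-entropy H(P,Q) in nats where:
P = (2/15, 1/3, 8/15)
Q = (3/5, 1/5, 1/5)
1.4630 nats

Cross-entropy: H(P,Q) = -Σ p(x) log q(x)

Alternatively: H(P,Q) = H(P) + D_KL(P||Q)
H(P) = 0.9701 nats
D_KL(P||Q) = 0.4928 nats

H(P,Q) = 0.9701 + 0.4928 = 1.4630 nats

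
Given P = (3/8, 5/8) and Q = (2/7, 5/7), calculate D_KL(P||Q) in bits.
0.0267 bits

KL divergence: D_KL(P||Q) = Σ p(x) log(p(x)/q(x))

Computing term by term:
  x=0: 3/8 × log_2[(3/8)/(2/7)] = 3/8 × 0.3923 = 0.1471
  x=1: 5/8 × log_2[(5/8)/(5/7)] = 5/8 × -0.1926 = -0.1204

D_KL(P||Q) = 0.0267 bits

Note: KL divergence is always non-negative and equals 0 iff P = Q.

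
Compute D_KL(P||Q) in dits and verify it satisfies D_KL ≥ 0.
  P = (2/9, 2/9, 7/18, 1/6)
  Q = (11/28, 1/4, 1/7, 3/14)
0.0846 dits

KL divergence satisfies the Gibbs inequality: D_KL(P||Q) ≥ 0 for all distributions P, Q.

D_KL(P||Q) = Σ p(x) log(p(x)/q(x))
Term by term:
  x=0: 2/9 × log_10[(2/9)/(11/28)] = -0.0550
  x=1: 2/9 × log_10[(2/9)/(1/4)] = -0.0114
  x=2: 7/18 × log_10[(7/18)/(1/7)] = 0.1691
  x=3: 1/6 × log_10[(1/6)/(3/14)] = -0.0182
D_KL(P||Q) = 0.0846 dits

D_KL(P||Q) = 0.0846 ≥ 0 ✓

This non-negativity is a fundamental property: relative entropy cannot be negative because it measures how different Q is from P.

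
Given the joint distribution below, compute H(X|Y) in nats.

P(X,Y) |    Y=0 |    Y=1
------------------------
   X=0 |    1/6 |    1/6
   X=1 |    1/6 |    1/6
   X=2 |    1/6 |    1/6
1.0986 nats

Using the chain rule: H(X|Y) = H(X,Y) - H(Y)

First, compute H(X,Y) = 1.7918 nats

Marginal P(Y) = (1/2, 1/2)
H(Y) = 0.6931 nats

H(X|Y) = H(X,Y) - H(Y) = 1.7918 - 0.6931 = 1.0986 nats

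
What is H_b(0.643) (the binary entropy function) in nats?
0.6517 nats

The binary entropy function is:
H(p) = -p log(p) - (1-p) log(1-p)

H(0.643) = -0.643 × log_e(0.643) - 0.357 × log_e(0.357)
H(0.643) = 0.6517 nats

Note: Binary entropy is maximized at p=0.5 (H=1 bit) and minimized at p=0 or p=1 (H=0).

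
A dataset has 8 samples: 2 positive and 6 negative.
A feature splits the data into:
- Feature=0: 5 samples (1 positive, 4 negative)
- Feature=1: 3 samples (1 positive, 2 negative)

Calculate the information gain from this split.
0.0157 bits

Information Gain = H(Y) - H(Y|Feature)

Before split:
P(positive) = 2/8 = 0.2500
H(Y) = 0.8113 bits

After split:
Feature=0: H = 0.7219 bits (weight = 5/8)
Feature=1: H = 0.9183 bits (weight = 3/8)
H(Y|Feature) = (5/8)×0.7219 + (3/8)×0.9183 = 0.7956 bits

Information Gain = 0.8113 - 0.7956 = 0.0157 bits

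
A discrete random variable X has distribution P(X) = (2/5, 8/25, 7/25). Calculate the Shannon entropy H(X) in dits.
0.4723 dits

Shannon entropy is H(X) = -Σ p(x) log p(x).

For P = (2/5, 8/25, 7/25):
H = -2/5 × log_10(2/5) -8/25 × log_10(8/25) -7/25 × log_10(7/25)
H = 0.4723 dits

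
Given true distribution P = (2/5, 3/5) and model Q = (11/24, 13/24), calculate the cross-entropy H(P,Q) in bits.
0.9809 bits

Cross-entropy: H(P,Q) = -Σ p(x) log q(x)

Alternatively: H(P,Q) = H(P) + D_KL(P||Q)
H(P) = 0.9710 bits
D_KL(P||Q) = 0.0100 bits

H(P,Q) = 0.9710 + 0.0100 = 0.9809 bits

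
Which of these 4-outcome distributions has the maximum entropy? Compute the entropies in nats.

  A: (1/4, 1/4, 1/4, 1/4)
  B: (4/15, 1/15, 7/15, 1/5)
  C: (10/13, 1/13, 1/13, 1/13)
A

For a discrete distribution over n outcomes, entropy is maximized by the uniform distribution.

Computing entropies:
H(A) = 1.3863 nats
H(B) = 1.2106 nats
H(C) = 0.7937 nats

The uniform distribution (where all probabilities equal 1/4) achieves the maximum entropy of log_e(4) = 1.3863 nats.

Distribution A has the highest entropy.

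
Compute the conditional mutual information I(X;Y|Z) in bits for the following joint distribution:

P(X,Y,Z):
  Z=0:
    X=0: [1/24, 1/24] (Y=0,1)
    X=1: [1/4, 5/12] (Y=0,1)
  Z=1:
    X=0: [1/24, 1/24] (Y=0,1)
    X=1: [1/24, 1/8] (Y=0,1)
0.0145 bits

Conditional mutual information: I(X;Y|Z) = H(X|Z) + H(Y|Z) - H(X,Y|Z)

H(Z) = 0.8113
H(X,Z) = 1.4183 → H(X|Z) = 0.6070
H(Y,Z) = 1.7639 → H(Y|Z) = 0.9526
H(X,Y,Z) = 2.3565 → H(X,Y|Z) = 1.5452

I(X;Y|Z) = 0.6070 + 0.9526 - 1.5452 = 0.0145 bits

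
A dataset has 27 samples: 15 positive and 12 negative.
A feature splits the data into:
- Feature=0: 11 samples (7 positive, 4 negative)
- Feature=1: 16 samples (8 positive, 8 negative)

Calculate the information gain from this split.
0.0132 bits

Information Gain = H(Y) - H(Y|Feature)

Before split:
P(positive) = 15/27 = 0.5556
H(Y) = 0.9911 bits

After split:
Feature=0: H = 0.9457 bits (weight = 11/27)
Feature=1: H = 1.0000 bits (weight = 16/27)
H(Y|Feature) = (11/27)×0.9457 + (16/27)×1.0000 = 0.9779 bits

Information Gain = 0.9911 - 0.9779 = 0.0132 bits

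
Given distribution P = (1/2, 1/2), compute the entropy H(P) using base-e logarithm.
0.6931 nats

Shannon entropy is H(X) = -Σ p(x) log p(x).

For P = (1/2, 1/2):
H = -1/2 × log_e(1/2) -1/2 × log_e(1/2)
H = 0.6931 nats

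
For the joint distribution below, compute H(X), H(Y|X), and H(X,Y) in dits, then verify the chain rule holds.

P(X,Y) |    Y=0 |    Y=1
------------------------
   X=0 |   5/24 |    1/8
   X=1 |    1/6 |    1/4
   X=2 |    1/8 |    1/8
H(X,Y) = 0.7608, H(X) = 0.4680, H(Y|X) = 0.2928 (all in dits)

Chain rule: H(X,Y) = H(X) + H(Y|X)

Left side — joint entropy directly:
H(X,Y) = -Σ p(x,y) log p(x,y) = 0.7608 dits

Right side — compute H(Y|X) from the conditional distributions:
P(X) = (1/3, 5/12, 1/4), so H(X) = 0.4680 dits
H(Y|X) = Σ_x P(X=x) · H(Y|X=x):
  P(Y|X=0) = (5/8, 3/8), H(Y|X=0) = 0.2873, weight P(X=0) = 1/3
  P(Y|X=1) = (2/5, 3/5), H(Y|X=1) = 0.2923, weight P(X=1) = 5/12
  P(Y|X=2) = (1/2, 1/2), H(Y|X=2) = 0.3010, weight P(X=2) = 1/4
H(Y|X) = 0.2928 dits

H(X) + H(Y|X) = 0.4680 + 0.2928 = 0.7608 dits

Both sides equal 0.7608 dits. ✓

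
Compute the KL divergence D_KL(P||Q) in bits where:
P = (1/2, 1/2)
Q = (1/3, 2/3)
0.0850 bits

KL divergence: D_KL(P||Q) = Σ p(x) log(p(x)/q(x))

Computing term by term:
  x=0: 1/2 × log_2[(1/2)/(1/3)] = 1/2 × 0.5850 = 0.2925
  x=1: 1/2 × log_2[(1/2)/(2/3)] = 1/2 × -0.4150 = -0.2075

D_KL(P||Q) = 0.0850 bits

Note: KL divergence is always non-negative and equals 0 iff P = Q.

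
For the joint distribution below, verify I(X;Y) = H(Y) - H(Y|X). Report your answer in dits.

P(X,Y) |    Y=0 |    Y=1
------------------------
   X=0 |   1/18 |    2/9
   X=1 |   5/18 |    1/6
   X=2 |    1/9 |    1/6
I(X;Y) = 0.0291 dits

Mutual information has multiple equivalent forms:
- I(X;Y) = H(X) - H(X|Y)
- I(X;Y) = H(Y) - H(Y|X)
- I(X;Y) = H(X) + H(Y) - H(X,Y)

Computing all quantities:
H(X) = 0.4656, H(Y) = 0.2983, H(X,Y) = 0.7348
H(X|Y) = 0.4365, H(Y|X) = 0.2693

Verification:
H(X) - H(X|Y) = 0.4656 - 0.4365 = 0.0291
H(Y) - H(Y|X) = 0.2983 - 0.2693 = 0.0291
H(X) + H(Y) - H(X,Y) = 0.4656 + 0.2983 - 0.7348 = 0.0291

All forms give I(X;Y) = 0.0291 dits. ✓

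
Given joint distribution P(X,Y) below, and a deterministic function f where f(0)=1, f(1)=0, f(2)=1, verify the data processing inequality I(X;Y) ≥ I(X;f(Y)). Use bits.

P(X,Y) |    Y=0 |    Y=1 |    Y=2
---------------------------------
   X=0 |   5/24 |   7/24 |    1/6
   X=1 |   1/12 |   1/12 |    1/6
I(X;Y) = 0.0466, I(X;f(Y)) = 0.0249, inequality holds: 0.0466 ≥ 0.0249

Data Processing Inequality: For any Markov chain X → Y → Z, we have I(X;Y) ≥ I(X;Z).

Here Z = f(Y) is a deterministic function of Y, forming X → Y → Z.

Original I(X;Y) = 0.0466 bits

After applying f:
P(X,Z) where Z=f(Y):
- P(X,Z=0) = P(X,Y=1)
- P(X,Z=1) = P(X,Y=0) + P(X,Y=2)

I(X;Z) = I(X;f(Y)) = 0.0249 bits

Verification: 0.0466 ≥ 0.0249 ✓

Information cannot be created by processing; the function f can only lose information about X.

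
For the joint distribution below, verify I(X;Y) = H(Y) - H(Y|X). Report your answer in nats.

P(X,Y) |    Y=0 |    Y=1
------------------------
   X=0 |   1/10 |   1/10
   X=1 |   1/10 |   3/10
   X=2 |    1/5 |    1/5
I(X;Y) = 0.0322 nats

Mutual information has multiple equivalent forms:
- I(X;Y) = H(X) - H(X|Y)
- I(X;Y) = H(Y) - H(Y|X)
- I(X;Y) = H(X) + H(Y) - H(X,Y)

Computing all quantities:
H(X) = 1.0549, H(Y) = 0.6730, H(X,Y) = 1.6957
H(X|Y) = 1.0227, H(Y|X) = 0.6408

Verification:
H(X) - H(X|Y) = 1.0549 - 1.0227 = 0.0322
H(Y) - H(Y|X) = 0.6730 - 0.6408 = 0.0322
H(X) + H(Y) - H(X,Y) = 1.0549 + 0.6730 - 1.6957 = 0.0322

All forms give I(X;Y) = 0.0322 nats. ✓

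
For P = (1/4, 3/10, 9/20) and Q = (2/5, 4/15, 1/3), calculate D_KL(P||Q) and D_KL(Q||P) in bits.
D_KL(P||Q) = 0.0763, D_KL(Q||P) = 0.0816

KL divergence is not symmetric: D_KL(P||Q) ≠ D_KL(Q||P) in general.

D_KL(P||Q) = 0.0763 bits
D_KL(Q||P) = 0.0816 bits

No, they are not equal!

This asymmetry is why KL divergence is not a true distance metric.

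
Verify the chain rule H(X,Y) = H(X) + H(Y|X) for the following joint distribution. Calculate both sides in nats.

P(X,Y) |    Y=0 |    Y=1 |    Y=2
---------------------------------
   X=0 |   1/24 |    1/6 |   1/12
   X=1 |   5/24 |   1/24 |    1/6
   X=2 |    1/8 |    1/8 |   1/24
H(X,Y) = 2.0482, H(X) = 1.0835, H(Y|X) = 0.9647 (all in nats)

Chain rule: H(X,Y) = H(X) + H(Y|X)

Left side — joint entropy directly:
H(X,Y) = -Σ p(x,y) log p(x,y) = 2.0482 nats

Right side — compute H(Y|X) from the conditional distributions:
P(X) = (7/24, 5/12, 7/24), so H(X) = 1.0835 nats
H(Y|X) = Σ_x P(X=x) · H(Y|X=x):
  P(Y|X=0) = (1/7, 4/7, 2/7), H(Y|X=0) = 0.9557, weight P(X=0) = 7/24
  P(Y|X=1) = (1/2, 1/10, 2/5), H(Y|X=1) = 0.9433, weight P(X=1) = 5/12
  P(Y|X=2) = (3/7, 3/7, 1/7), H(Y|X=2) = 1.0042, weight P(X=2) = 7/24
H(Y|X) = 0.9647 nats

H(X) + H(Y|X) = 1.0835 + 0.9647 = 2.0482 nats

Both sides equal 2.0482 nats. ✓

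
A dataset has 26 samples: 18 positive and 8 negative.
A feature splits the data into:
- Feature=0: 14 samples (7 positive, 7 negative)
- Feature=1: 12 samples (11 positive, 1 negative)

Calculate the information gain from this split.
0.1610 bits

Information Gain = H(Y) - H(Y|Feature)

Before split:
P(positive) = 18/26 = 0.6923
H(Y) = 0.8905 bits

After split:
Feature=0: H = 1.0000 bits (weight = 14/26)
Feature=1: H = 0.4138 bits (weight = 12/26)
H(Y|Feature) = (14/26)×1.0000 + (12/26)×0.4138 = 0.7295 bits

Information Gain = 0.8905 - 0.7295 = 0.1610 bits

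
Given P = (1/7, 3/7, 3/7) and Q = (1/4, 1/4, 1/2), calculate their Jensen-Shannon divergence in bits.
0.0298 bits

Jensen-Shannon divergence is:
JSD(P||Q) = 0.5 × D_KL(P||M) + 0.5 × D_KL(Q||M)
where M = 0.5 × (P + Q) is the mixture distribution.

M = 0.5 × (1/7, 3/7, 3/7) + 0.5 × (1/4, 1/4, 1/2) = (0.196429, 0.339286, 13/28)

D_KL(P||M) = 0.0293 bits
D_KL(Q||M) = 0.0303 bits

JSD(P||Q) = 0.5 × 0.0293 + 0.5 × 0.0303 = 0.0298 bits

Unlike KL divergence, JSD is symmetric and bounded: 0 ≤ JSD ≤ log(2).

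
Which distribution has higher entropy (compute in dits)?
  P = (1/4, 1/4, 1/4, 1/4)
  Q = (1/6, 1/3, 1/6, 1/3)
P

Computing entropies in dits:
H(P) = 0.6021
H(Q) = 0.5775

Distribution P has higher entropy.

Intuition: The distribution closer to uniform (more spread out) has higher entropy.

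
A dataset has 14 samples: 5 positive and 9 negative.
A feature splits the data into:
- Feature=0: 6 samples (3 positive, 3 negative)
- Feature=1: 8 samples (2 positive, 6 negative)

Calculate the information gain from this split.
0.0481 bits

Information Gain = H(Y) - H(Y|Feature)

Before split:
P(positive) = 5/14 = 0.3571
H(Y) = 0.9403 bits

After split:
Feature=0: H = 1.0000 bits (weight = 6/14)
Feature=1: H = 0.8113 bits (weight = 8/14)
H(Y|Feature) = (6/14)×1.0000 + (8/14)×0.8113 = 0.8922 bits

Information Gain = 0.9403 - 0.8922 = 0.0481 bits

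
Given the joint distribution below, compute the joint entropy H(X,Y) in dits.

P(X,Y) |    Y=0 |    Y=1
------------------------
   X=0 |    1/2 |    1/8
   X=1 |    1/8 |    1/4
0.5268 dits

Joint entropy is H(X,Y) = -Σ_{x,y} p(x,y) log p(x,y).

Summing over all non-zero entries:
H(X,Y) = -[1/2·log_10(1/2) + 1/8·log_10(1/8) + 1/8·log_10(1/8) + 1/4·log_10(1/4)]
H(X,Y) = 0.5268 dits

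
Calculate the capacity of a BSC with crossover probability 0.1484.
0.3942 bits

For a binary symmetric channel (BSC) with error probability p:
Capacity C = 1 - H(p) bits per symbol

where H(p) = -p log₂(p) - (1-p) log₂(1-p) is the binary entropy function.

H(0.1484) = 0.6058 bits
C = 1 - 0.6058 = 0.3942 bits per symbol

This means we can reliably transmit up to 0.3942 bits of information per channel use.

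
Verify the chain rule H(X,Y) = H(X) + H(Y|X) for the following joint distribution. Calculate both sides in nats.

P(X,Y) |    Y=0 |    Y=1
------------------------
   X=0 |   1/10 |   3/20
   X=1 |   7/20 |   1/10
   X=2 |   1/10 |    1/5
H(X,Y) = 1.6647, H(X) = 1.0671, H(Y|X) = 0.5976 (all in nats)

Chain rule: H(X,Y) = H(X) + H(Y|X)

Left side — joint entropy directly:
H(X,Y) = -Σ p(x,y) log p(x,y) = 1.6647 nats

Right side — compute H(Y|X) from the conditional distributions:
P(X) = (1/4, 9/20, 3/10), so H(X) = 1.0671 nats
H(Y|X) = Σ_x P(X=x) · H(Y|X=x):
  P(Y|X=0) = (2/5, 3/5), H(Y|X=0) = 0.6730, weight P(X=0) = 1/4
  P(Y|X=1) = (7/9, 2/9), H(Y|X=1) = 0.5297, weight P(X=1) = 9/20
  P(Y|X=2) = (1/3, 2/3), H(Y|X=2) = 0.6365, weight P(X=2) = 3/10
H(Y|X) = 0.5976 nats

H(X) + H(Y|X) = 1.0671 + 0.5976 = 1.6647 nats

Both sides equal 1.6647 nats. ✓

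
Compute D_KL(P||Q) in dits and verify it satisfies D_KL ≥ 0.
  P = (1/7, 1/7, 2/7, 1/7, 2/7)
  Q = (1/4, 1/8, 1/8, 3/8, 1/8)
0.1188 dits

KL divergence satisfies the Gibbs inequality: D_KL(P||Q) ≥ 0 for all distributions P, Q.

D_KL(P||Q) = Σ p(x) log(p(x)/q(x))
Term by term:
  x=0: 1/7 × log_10[(1/7)/(1/4)] = -0.0347
  x=1: 1/7 × log_10[(1/7)/(1/8)] = 0.0083
  x=2: 2/7 × log_10[(2/7)/(1/8)] = 0.1026
  x=3: 1/7 × log_10[(1/7)/(3/8)] = -0.0599
  x=4: 2/7 × log_10[(2/7)/(1/8)] = 0.1026
D_KL(P||Q) = 0.1188 dits

D_KL(P||Q) = 0.1188 ≥ 0 ✓

This non-negativity is a fundamental property: relative entropy cannot be negative because it measures how different Q is from P.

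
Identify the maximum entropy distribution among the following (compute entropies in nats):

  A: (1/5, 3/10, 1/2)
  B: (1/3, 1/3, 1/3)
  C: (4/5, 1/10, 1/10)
B

For a discrete distribution over n outcomes, entropy is maximized by the uniform distribution.

Computing entropies:
H(A) = 1.0297 nats
H(B) = 1.0986 nats
H(C) = 0.6390 nats

The uniform distribution (where all probabilities equal 1/3) achieves the maximum entropy of log_e(3) = 1.0986 nats.

Distribution B has the highest entropy.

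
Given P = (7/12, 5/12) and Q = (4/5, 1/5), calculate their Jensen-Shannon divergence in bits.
0.0403 bits

Jensen-Shannon divergence is:
JSD(P||Q) = 0.5 × D_KL(P||M) + 0.5 × D_KL(Q||M)
where M = 0.5 × (P + Q) is the mixture distribution.

M = 0.5 × (7/12, 5/12) + 0.5 × (4/5, 1/5) = (0.691667, 0.308333)

D_KL(P||M) = 0.0376 bits
D_KL(Q||M) = 0.0430 bits

JSD(P||Q) = 0.5 × 0.0376 + 0.5 × 0.0430 = 0.0403 bits

Unlike KL divergence, JSD is symmetric and bounded: 0 ≤ JSD ≤ log(2).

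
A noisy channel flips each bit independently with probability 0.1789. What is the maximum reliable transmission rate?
0.3223 bits

For a binary symmetric channel (BSC) with error probability p:
Capacity C = 1 - H(p) bits per symbol

where H(p) = -p log₂(p) - (1-p) log₂(1-p) is the binary entropy function.

H(0.1789) = 0.6777 bits
C = 1 - 0.6777 = 0.3223 bits per symbol

This means we can reliably transmit up to 0.3223 bits of information per channel use.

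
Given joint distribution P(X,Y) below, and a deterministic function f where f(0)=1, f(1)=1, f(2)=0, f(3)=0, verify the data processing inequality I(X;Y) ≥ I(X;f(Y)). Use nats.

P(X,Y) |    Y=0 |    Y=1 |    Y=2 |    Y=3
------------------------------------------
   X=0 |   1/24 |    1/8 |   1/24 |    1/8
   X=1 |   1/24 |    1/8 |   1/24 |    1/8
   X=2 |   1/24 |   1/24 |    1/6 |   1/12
I(X;Y) = 0.0908, I(X;f(Y)) = 0.0297, inequality holds: 0.0908 ≥ 0.0297

Data Processing Inequality: For any Markov chain X → Y → Z, we have I(X;Y) ≥ I(X;Z).

Here Z = f(Y) is a deterministic function of Y, forming X → Y → Z.

Original I(X;Y) = 0.0908 nats

After applying f:
P(X,Z) where Z=f(Y):
- P(X,Z=0) = P(X,Y=2) + P(X,Y=3)
- P(X,Z=1) = P(X,Y=0) + P(X,Y=1)

I(X;Z) = I(X;f(Y)) = 0.0297 nats

Verification: 0.0908 ≥ 0.0297 ✓

Information cannot be created by processing; the function f can only lose information about X.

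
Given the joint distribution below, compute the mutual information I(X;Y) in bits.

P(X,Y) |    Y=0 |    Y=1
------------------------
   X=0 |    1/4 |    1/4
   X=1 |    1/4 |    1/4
0.0000 bits

Mutual information: I(X;Y) = H(X) + H(Y) - H(X,Y)

Marginals:
P(X) = (1/2, 1/2), H(X) = 1.0000 bits
P(Y) = (1/2, 1/2), H(Y) = 1.0000 bits

Joint entropy: H(X,Y) = 2.0000 bits

I(X;Y) = 1.0000 + 1.0000 - 2.0000 = 0.0000 bits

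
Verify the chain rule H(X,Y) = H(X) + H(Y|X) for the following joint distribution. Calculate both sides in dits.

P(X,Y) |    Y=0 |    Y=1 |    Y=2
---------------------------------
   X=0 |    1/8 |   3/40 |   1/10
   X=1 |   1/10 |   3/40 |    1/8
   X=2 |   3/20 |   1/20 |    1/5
H(X,Y) = 0.9229, H(X) = 0.4729, H(Y|X) = 0.4500 (all in dits)

Chain rule: H(X,Y) = H(X) + H(Y|X)

Left side — joint entropy directly:
H(X,Y) = -Σ p(x,y) log p(x,y) = 0.9229 dits

Right side — compute H(Y|X) from the conditional distributions:
P(X) = (3/10, 3/10, 2/5), so H(X) = 0.4729 dits
H(Y|X) = Σ_x P(X=x) · H(Y|X=x):
  P(Y|X=0) = (5/12, 1/4, 1/3), H(Y|X=0) = 0.4680, weight P(X=0) = 3/10
  P(Y|X=1) = (1/3, 1/4, 5/12), H(Y|X=1) = 0.4680, weight P(X=1) = 3/10
  P(Y|X=2) = (3/8, 1/8, 1/2), H(Y|X=2) = 0.4231, weight P(X=2) = 2/5
H(Y|X) = 0.4500 dits

H(X) + H(Y|X) = 0.4729 + 0.4500 = 0.9229 dits

Both sides equal 0.9229 dits. ✓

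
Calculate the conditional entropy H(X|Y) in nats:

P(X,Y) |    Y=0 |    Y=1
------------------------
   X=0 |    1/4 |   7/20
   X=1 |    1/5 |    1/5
0.6696 nats

Using the chain rule: H(X|Y) = H(X,Y) - H(Y)

First, compute H(X,Y) = 1.3578 nats

Marginal P(Y) = (9/20, 11/20)
H(Y) = 0.6881 nats

H(X|Y) = H(X,Y) - H(Y) = 1.3578 - 0.6881 = 0.6696 nats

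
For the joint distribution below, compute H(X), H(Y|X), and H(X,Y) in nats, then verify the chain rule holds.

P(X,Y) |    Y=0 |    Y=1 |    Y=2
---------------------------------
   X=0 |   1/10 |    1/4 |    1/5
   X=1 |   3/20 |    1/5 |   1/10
H(X,Y) = 1.7354, H(X) = 0.6881, H(Y|X) = 1.0473 (all in nats)

Chain rule: H(X,Y) = H(X) + H(Y|X)

Left side — joint entropy directly:
H(X,Y) = -Σ p(x,y) log p(x,y) = 1.7354 nats

Right side — compute H(Y|X) from the conditional distributions:
P(X) = (11/20, 9/20), so H(X) = 0.6881 nats
H(Y|X) = Σ_x P(X=x) · H(Y|X=x):
  P(Y|X=0) = (2/11, 5/11, 4/11), H(Y|X=0) = 1.0362, weight P(X=0) = 11/20
  P(Y|X=1) = (1/3, 4/9, 2/9), H(Y|X=1) = 1.0609, weight P(X=1) = 9/20
H(Y|X) = 1.0473 nats

H(X) + H(Y|X) = 0.6881 + 1.0473 = 1.7354 nats

Both sides equal 1.7354 nats. ✓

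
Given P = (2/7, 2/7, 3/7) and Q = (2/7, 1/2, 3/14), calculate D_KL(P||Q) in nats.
0.1372 nats

KL divergence: D_KL(P||Q) = Σ p(x) log(p(x)/q(x))

Computing term by term:
  x=0: 2/7 × log_e[(2/7)/(2/7)] = 2/7 × 0.0000 = 0.0000
  x=1: 2/7 × log_e[(2/7)/(1/2)] = 2/7 × -0.5596 = -0.1599
  x=2: 3/7 × log_e[(3/7)/(3/14)] = 3/7 × 0.6931 = 0.2971

D_KL(P||Q) = 0.1372 nats

Note: KL divergence is always non-negative and equals 0 iff P = Q.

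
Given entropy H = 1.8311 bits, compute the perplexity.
3.5581

Perplexity is 2^H (or exp(H) for natural log).

H = 1.8311 bits
Perplexity = 2^1.8311 = 3.5581

Interpretation: The model's uncertainty is equivalent to choosing uniformly among 3.6 options.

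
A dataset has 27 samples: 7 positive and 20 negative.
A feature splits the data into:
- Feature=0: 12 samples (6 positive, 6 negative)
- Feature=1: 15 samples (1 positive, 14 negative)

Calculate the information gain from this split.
0.1849 bits

Information Gain = H(Y) - H(Y|Feature)

Before split:
P(positive) = 7/27 = 0.2593
H(Y) = 0.8256 bits

After split:
Feature=0: H = 1.0000 bits (weight = 12/27)
Feature=1: H = 0.3534 bits (weight = 15/27)
H(Y|Feature) = (12/27)×1.0000 + (15/27)×0.3534 = 0.6408 bits

Information Gain = 0.8256 - 0.6408 = 0.1849 bits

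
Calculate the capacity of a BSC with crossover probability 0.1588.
0.3686 bits

For a binary symmetric channel (BSC) with error probability p:
Capacity C = 1 - H(p) bits per symbol

where H(p) = -p log₂(p) - (1-p) log₂(1-p) is the binary entropy function.

H(0.1588) = 0.6314 bits
C = 1 - 0.6314 = 0.3686 bits per symbol

This means we can reliably transmit up to 0.3686 bits of information per channel use.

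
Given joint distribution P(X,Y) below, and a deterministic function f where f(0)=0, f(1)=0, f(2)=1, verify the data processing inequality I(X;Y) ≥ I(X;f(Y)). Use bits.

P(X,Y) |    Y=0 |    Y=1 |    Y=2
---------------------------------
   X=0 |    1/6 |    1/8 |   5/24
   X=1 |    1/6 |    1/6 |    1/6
I(X;Y) = 0.0077, I(X;f(Y)) = 0.0054, inequality holds: 0.0077 ≥ 0.0054

Data Processing Inequality: For any Markov chain X → Y → Z, we have I(X;Y) ≥ I(X;Z).

Here Z = f(Y) is a deterministic function of Y, forming X → Y → Z.

Original I(X;Y) = 0.0077 bits

After applying f:
P(X,Z) where Z=f(Y):
- P(X,Z=0) = P(X,Y=0) + P(X,Y=1)
- P(X,Z=1) = P(X,Y=2)

I(X;Z) = I(X;f(Y)) = 0.0054 bits

Verification: 0.0077 ≥ 0.0054 ✓

Information cannot be created by processing; the function f can only lose information about X.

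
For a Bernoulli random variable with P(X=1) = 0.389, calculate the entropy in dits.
0.2902 dits

The binary entropy function is:
H(p) = -p log(p) - (1-p) log(1-p)

H(0.389) = -0.389 × log_10(0.389) - 0.611 × log_10(0.611)
H(0.389) = 0.2902 dits

Note: Binary entropy is maximized at p=0.5 (H=1 bit) and minimized at p=0 or p=1 (H=0).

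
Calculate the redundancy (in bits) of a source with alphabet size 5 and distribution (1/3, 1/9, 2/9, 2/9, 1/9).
0.1248 bits

Redundancy measures how far a source is from maximum entropy:
R = H_max - H(X)

Maximum entropy for 5 symbols: H_max = log_2(5) = 2.3219 bits
Actual entropy: H(X) = 2.1972 bits
Redundancy: R = 2.3219 - 2.1972 = 0.1248 bits

This redundancy represents potential for compression: the source could be compressed by 0.1248 bits per symbol.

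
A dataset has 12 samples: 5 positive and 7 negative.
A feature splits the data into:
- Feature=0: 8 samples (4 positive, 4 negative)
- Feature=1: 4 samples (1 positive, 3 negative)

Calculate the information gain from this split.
0.0428 bits

Information Gain = H(Y) - H(Y|Feature)

Before split:
P(positive) = 5/12 = 0.4167
H(Y) = 0.9799 bits

After split:
Feature=0: H = 1.0000 bits (weight = 8/12)
Feature=1: H = 0.8113 bits (weight = 4/12)
H(Y|Feature) = (8/12)×1.0000 + (4/12)×0.8113 = 0.9371 bits

Information Gain = 0.9799 - 0.9371 = 0.0428 bits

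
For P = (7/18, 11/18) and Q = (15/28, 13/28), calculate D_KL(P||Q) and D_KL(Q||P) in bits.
D_KL(P||Q) = 0.0625, D_KL(Q||P) = 0.0635

KL divergence is not symmetric: D_KL(P||Q) ≠ D_KL(Q||P) in general.

D_KL(P||Q) = 0.0625 bits
D_KL(Q||P) = 0.0635 bits

No, they are not equal!

This asymmetry is why KL divergence is not a true distance metric.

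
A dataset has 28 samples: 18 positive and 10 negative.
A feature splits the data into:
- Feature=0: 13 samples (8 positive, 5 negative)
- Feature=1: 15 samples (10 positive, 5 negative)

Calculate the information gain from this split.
0.0021 bits

Information Gain = H(Y) - H(Y|Feature)

Before split:
P(positive) = 18/28 = 0.6429
H(Y) = 0.9403 bits

After split:
Feature=0: H = 0.9612 bits (weight = 13/28)
Feature=1: H = 0.9183 bits (weight = 15/28)
H(Y|Feature) = (13/28)×0.9612 + (15/28)×0.9183 = 0.9382 bits

Information Gain = 0.9403 - 0.9382 = 0.0021 bits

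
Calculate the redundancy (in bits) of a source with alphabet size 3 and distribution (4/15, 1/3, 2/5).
0.0194 bits

Redundancy measures how far a source is from maximum entropy:
R = H_max - H(X)

Maximum entropy for 3 symbols: H_max = log_2(3) = 1.5850 bits
Actual entropy: H(X) = 1.5656 bits
Redundancy: R = 1.5850 - 1.5656 = 0.0194 bits

This redundancy represents potential for compression: the source could be compressed by 0.0194 bits per symbol.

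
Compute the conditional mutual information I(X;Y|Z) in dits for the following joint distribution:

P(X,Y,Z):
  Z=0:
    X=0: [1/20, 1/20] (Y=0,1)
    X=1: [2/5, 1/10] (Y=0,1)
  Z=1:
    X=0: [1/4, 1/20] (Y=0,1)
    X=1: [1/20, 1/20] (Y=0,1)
0.0166 dits

Conditional mutual information: I(X;Y|Z) = H(X|Z) + H(Y|Z) - H(X,Y|Z)

H(Z) = 0.2923
H(X,Z) = 0.5074 → H(X|Z) = 0.2151
H(Y,Z) = 0.5365 → H(Y|Z) = 0.2442
H(X,Y,Z) = 0.7349 → H(X,Y|Z) = 0.4427

I(X;Y|Z) = 0.2151 + 0.2442 - 0.4427 = 0.0166 dits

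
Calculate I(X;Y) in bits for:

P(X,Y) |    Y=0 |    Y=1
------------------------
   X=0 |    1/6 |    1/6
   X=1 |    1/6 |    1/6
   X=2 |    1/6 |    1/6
0.0000 bits

Mutual information: I(X;Y) = H(X) + H(Y) - H(X,Y)

Marginals:
P(X) = (1/3, 1/3, 1/3), H(X) = 1.5850 bits
P(Y) = (1/2, 1/2), H(Y) = 1.0000 bits

Joint entropy: H(X,Y) = 2.5850 bits

I(X;Y) = 1.5850 + 1.0000 - 2.5850 = 0.0000 bits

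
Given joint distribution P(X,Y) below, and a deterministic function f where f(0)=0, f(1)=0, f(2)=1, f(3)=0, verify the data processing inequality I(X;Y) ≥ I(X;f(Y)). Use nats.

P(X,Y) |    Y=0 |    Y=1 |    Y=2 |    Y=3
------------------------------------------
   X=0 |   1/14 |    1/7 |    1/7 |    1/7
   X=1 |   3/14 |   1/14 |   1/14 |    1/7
I(X;Y) = 0.0616, I(X;f(Y)) = 0.0154, inequality holds: 0.0616 ≥ 0.0154

Data Processing Inequality: For any Markov chain X → Y → Z, we have I(X;Y) ≥ I(X;Z).

Here Z = f(Y) is a deterministic function of Y, forming X → Y → Z.

Original I(X;Y) = 0.0616 nats

After applying f:
P(X,Z) where Z=f(Y):
- P(X,Z=0) = P(X,Y=0) + P(X,Y=1) + P(X,Y=3)
- P(X,Z=1) = P(X,Y=2)

I(X;Z) = I(X;f(Y)) = 0.0154 nats

Verification: 0.0616 ≥ 0.0154 ✓

Information cannot be created by processing; the function f can only lose information about X.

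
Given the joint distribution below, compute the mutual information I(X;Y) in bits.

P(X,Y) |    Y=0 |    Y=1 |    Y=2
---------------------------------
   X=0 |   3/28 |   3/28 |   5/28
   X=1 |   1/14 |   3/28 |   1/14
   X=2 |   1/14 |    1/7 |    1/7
0.0225 bits

Mutual information: I(X;Y) = H(X) + H(Y) - H(X,Y)

Marginals:
P(X) = (11/28, 1/4, 5/14), H(X) = 1.5601 bits
P(Y) = (1/4, 5/14, 11/28), H(Y) = 1.5601 bits

Joint entropy: H(X,Y) = 3.0976 bits

I(X;Y) = 1.5601 + 1.5601 - 3.0976 = 0.0225 bits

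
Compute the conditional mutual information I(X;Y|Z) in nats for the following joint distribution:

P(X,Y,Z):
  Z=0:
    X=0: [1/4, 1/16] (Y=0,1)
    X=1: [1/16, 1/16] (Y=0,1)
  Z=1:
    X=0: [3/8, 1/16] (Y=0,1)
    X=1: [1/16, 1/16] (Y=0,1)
0.0506 nats

Conditional mutual information: I(X;Y|Z) = H(X|Z) + H(Y|Z) - H(X,Y|Z)

H(Z) = 0.6853
H(X,Z) = 1.2450 → H(X|Z) = 0.5597
H(Y,Z) = 1.2450 → H(Y|Z) = 0.5597
H(X,Y,Z) = 1.7541 → H(X,Y|Z) = 1.0688

I(X;Y|Z) = 0.5597 + 0.5597 - 1.0688 = 0.0506 nats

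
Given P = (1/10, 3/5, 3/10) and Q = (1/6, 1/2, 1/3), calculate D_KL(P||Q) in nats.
0.0267 nats

KL divergence: D_KL(P||Q) = Σ p(x) log(p(x)/q(x))

Computing term by term:
  x=0: 1/10 × log_e[(1/10)/(1/6)] = 1/10 × -0.5108 = -0.0511
  x=1: 3/5 × log_e[(3/5)/(1/2)] = 3/5 × 0.1823 = 0.1094
  x=2: 3/10 × log_e[(3/10)/(1/3)] = 3/10 × -0.1054 = -0.0316

D_KL(P||Q) = 0.0267 nats

Note: KL divergence is always non-negative and equals 0 iff P = Q.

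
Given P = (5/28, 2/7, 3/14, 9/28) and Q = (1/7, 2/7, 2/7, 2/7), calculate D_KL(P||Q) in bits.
0.0232 bits

KL divergence: D_KL(P||Q) = Σ p(x) log(p(x)/q(x))

Computing term by term:
  x=0: 5/28 × log_2[(5/28)/(1/7)] = 5/28 × 0.3219 = 0.0575
  x=1: 2/7 × log_2[(2/7)/(2/7)] = 2/7 × 0.0000 = 0.0000
  x=2: 3/14 × log_2[(3/14)/(2/7)] = 3/14 × -0.4150 = -0.0889
  x=3: 9/28 × log_2[(9/28)/(2/7)] = 9/28 × 0.1699 = 0.0546

D_KL(P||Q) = 0.0232 bits

Note: KL divergence is always non-negative and equals 0 iff P = Q.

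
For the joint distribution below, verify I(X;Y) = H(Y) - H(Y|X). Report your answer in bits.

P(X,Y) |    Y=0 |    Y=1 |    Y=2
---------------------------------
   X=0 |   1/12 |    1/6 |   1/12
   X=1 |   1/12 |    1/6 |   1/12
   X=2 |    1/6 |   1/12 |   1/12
I(X;Y) = 0.0546 bits

Mutual information has multiple equivalent forms:
- I(X;Y) = H(X) - H(X|Y)
- I(X;Y) = H(Y) - H(Y|X)
- I(X;Y) = H(X) + H(Y) - H(X,Y)

Computing all quantities:
H(X) = 1.5850, H(Y) = 1.5546, H(X,Y) = 3.0850
H(X|Y) = 1.5304, H(Y|X) = 1.5000

Verification:
H(X) - H(X|Y) = 1.5850 - 1.5304 = 0.0546
H(Y) - H(Y|X) = 1.5546 - 1.5000 = 0.0546
H(X) + H(Y) - H(X,Y) = 1.5850 + 1.5546 - 3.0850 = 0.0546

All forms give I(X;Y) = 0.0546 bits. ✓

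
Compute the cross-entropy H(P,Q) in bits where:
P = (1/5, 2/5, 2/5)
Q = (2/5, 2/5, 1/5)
1.7219 bits

Cross-entropy: H(P,Q) = -Σ p(x) log q(x)

Alternatively: H(P,Q) = H(P) + D_KL(P||Q)
H(P) = 1.5219 bits
D_KL(P||Q) = 0.2000 bits

H(P,Q) = 1.5219 + 0.2000 = 1.7219 bits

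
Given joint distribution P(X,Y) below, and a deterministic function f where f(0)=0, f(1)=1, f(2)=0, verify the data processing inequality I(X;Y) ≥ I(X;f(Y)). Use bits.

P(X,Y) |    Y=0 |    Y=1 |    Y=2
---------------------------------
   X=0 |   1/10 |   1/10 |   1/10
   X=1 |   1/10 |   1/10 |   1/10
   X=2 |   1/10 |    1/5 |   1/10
I(X;Y) = 0.0200, I(X;f(Y)) = 0.0200, inequality holds: 0.0200 ≥ 0.0200

Data Processing Inequality: For any Markov chain X → Y → Z, we have I(X;Y) ≥ I(X;Z).

Here Z = f(Y) is a deterministic function of Y, forming X → Y → Z.

Original I(X;Y) = 0.0200 bits

After applying f:
P(X,Z) where Z=f(Y):
- P(X,Z=0) = P(X,Y=0) + P(X,Y=2)
- P(X,Z=1) = P(X,Y=1)

I(X;Z) = I(X;f(Y)) = 0.0200 bits

Verification: 0.0200 ≥ 0.0200 ✓

Information cannot be created by processing; the function f can only lose information about X.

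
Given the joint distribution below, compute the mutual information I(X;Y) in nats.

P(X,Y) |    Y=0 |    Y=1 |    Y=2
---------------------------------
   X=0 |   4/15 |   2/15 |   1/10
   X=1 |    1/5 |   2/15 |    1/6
0.0132 nats

Mutual information: I(X;Y) = H(X) + H(Y) - H(X,Y)

Marginals:
P(X) = (1/2, 1/2), H(X) = 0.6931 nats
P(Y) = (7/15, 4/15, 4/15), H(Y) = 1.0606 nats

Joint entropy: H(X,Y) = 1.7405 nats

I(X;Y) = 0.6931 + 1.0606 - 1.7405 = 0.0132 nats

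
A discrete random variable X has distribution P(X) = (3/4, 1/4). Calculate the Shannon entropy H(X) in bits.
0.8113 bits

Shannon entropy is H(X) = -Σ p(x) log p(x).

For P = (3/4, 1/4):
H = -3/4 × log_2(3/4) -1/4 × log_2(1/4)
H = 0.8113 bits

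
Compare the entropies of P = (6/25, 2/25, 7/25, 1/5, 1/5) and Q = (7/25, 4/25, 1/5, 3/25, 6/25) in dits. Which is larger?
Q

Computing entropies in dits:
H(P) = 0.6709
H(Q) = 0.6812

Distribution Q has higher entropy.

Intuition: The distribution closer to uniform (more spread out) has higher entropy.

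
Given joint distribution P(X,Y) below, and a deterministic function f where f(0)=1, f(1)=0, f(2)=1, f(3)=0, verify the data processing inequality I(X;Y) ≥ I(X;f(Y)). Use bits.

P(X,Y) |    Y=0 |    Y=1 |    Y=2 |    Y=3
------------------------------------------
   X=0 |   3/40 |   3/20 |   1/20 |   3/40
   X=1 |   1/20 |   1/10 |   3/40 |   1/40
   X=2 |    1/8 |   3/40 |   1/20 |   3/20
I(X;Y) = 0.0952, I(X;f(Y)) = 0.0091, inequality holds: 0.0952 ≥ 0.0091

Data Processing Inequality: For any Markov chain X → Y → Z, we have I(X;Y) ≥ I(X;Z).

Here Z = f(Y) is a deterministic function of Y, forming X → Y → Z.

Original I(X;Y) = 0.0952 bits

After applying f:
P(X,Z) where Z=f(Y):
- P(X,Z=0) = P(X,Y=1) + P(X,Y=3)
- P(X,Z=1) = P(X,Y=0) + P(X,Y=2)

I(X;Z) = I(X;f(Y)) = 0.0091 bits

Verification: 0.0952 ≥ 0.0091 ✓

Information cannot be created by processing; the function f can only lose information about X.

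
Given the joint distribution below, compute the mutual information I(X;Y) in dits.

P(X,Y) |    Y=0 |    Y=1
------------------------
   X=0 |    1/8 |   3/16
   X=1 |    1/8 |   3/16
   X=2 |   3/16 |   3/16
0.0021 dits

Mutual information: I(X;Y) = H(X) + H(Y) - H(X,Y)

Marginals:
P(X) = (5/16, 5/16, 3/8), H(X) = 0.4755 dits
P(Y) = (7/16, 9/16), H(Y) = 0.2976 dits

Joint entropy: H(X,Y) = 0.7710 dits

I(X;Y) = 0.4755 + 0.2976 - 0.7710 = 0.0021 dits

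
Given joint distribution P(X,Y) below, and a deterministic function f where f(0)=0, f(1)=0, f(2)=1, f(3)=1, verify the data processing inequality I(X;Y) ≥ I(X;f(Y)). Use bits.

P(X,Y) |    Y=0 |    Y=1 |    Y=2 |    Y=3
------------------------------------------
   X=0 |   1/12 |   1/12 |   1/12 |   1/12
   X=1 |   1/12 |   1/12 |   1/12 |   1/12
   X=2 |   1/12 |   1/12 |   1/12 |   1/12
I(X;Y) = 0.0000, I(X;f(Y)) = 0.0000, inequality holds: 0.0000 ≥ 0.0000

Data Processing Inequality: For any Markov chain X → Y → Z, we have I(X;Y) ≥ I(X;Z).

Here Z = f(Y) is a deterministic function of Y, forming X → Y → Z.

Original I(X;Y) = 0.0000 bits

After applying f:
P(X,Z) where Z=f(Y):
- P(X,Z=0) = P(X,Y=0) + P(X,Y=1)
- P(X,Z=1) = P(X,Y=2) + P(X,Y=3)

I(X;Z) = I(X;f(Y)) = 0.0000 bits

Verification: 0.0000 ≥ 0.0000 ✓

Information cannot be created by processing; the function f can only lose information about X.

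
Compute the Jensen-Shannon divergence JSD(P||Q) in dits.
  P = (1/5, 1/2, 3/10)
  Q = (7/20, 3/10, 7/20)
0.0104 dits

Jensen-Shannon divergence is:
JSD(P||Q) = 0.5 × D_KL(P||M) + 0.5 × D_KL(Q||M)
where M = 0.5 × (P + Q) is the mixture distribution.

M = 0.5 × (1/5, 1/2, 3/10) + 0.5 × (7/20, 3/10, 7/20) = (11/40, 2/5, 13/40)

D_KL(P||M) = 0.0104 dits
D_KL(Q||M) = 0.0104 dits

JSD(P||Q) = 0.5 × 0.0104 + 0.5 × 0.0104 = 0.0104 dits

Unlike KL divergence, JSD is symmetric and bounded: 0 ≤ JSD ≤ log(2).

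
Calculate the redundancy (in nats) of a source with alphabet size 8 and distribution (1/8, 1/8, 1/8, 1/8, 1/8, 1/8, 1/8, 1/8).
0.0000 nats

Redundancy measures how far a source is from maximum entropy:
R = H_max - H(X)

Maximum entropy for 8 symbols: H_max = log_e(8) = 2.0794 nats
Actual entropy: H(X) = 2.0794 nats
Redundancy: R = 2.0794 - 2.0794 = 0.0000 nats

This redundancy represents potential for compression: the source could be compressed by 0.0000 nats per symbol.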